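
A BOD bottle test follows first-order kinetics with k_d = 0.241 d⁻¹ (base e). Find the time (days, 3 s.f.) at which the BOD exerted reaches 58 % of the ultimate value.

t ≈ 3.60 d

y/L₀ = 1 − e^(−k_d t) = 0.58 ⇒ e^(−k_d t) = 0.420
t = −ln(0.420) / 0.241 = 0.8675 / 0.241 = 3.600 d.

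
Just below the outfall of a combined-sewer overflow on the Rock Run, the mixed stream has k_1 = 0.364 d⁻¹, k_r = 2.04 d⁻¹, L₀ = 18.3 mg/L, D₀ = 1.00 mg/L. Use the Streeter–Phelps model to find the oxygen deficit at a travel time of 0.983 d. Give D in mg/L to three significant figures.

D ≈ 2.38 mg/L

k_1 L₀/(k_r−k_1) = 0.364×18.3/(2.04−0.364) = 6.661/1.676 = 3.974 mg/L.
e^(−k_1 t) = e^(−0.364×0.9830) = 0.6992; e^(−k_r t) = e^(−2.04×0.9830) = 0.1346.
D = 3.974 × (0.6992 − 0.1346) + 1.00 × 0.1346 = 2.244 + 0.1346 = 2.379 mg/L.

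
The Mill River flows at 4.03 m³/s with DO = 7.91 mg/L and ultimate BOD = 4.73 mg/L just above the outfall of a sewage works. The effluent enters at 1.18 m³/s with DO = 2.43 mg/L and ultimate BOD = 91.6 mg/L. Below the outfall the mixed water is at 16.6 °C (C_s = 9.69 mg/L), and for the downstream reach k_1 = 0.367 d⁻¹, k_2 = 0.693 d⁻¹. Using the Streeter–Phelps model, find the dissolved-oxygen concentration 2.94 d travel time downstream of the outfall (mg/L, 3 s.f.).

Mixed DO = (4.03×7.91 + 1.18×2.43)/(4.03+1.18) = 34.74/5.210 = 6.669 mg/L.
Mixed L₀ = (4.03×4.73 + 1.18×91.6)/(5.210) = 127.1/5.210 = 24.40 mg/L.
Initial deficit D₀ = C_s − DO₀ = 9.69 − 6.669 = 3.021 mg/L.
D(2.94) = [0.367×24.40/(0.693−0.367)](e^(−0.367×2.94) − e^(−0.693×2.94)) + 3.021 e^(−0.693×2.94)
= 27.47 × (0.3399 − 0.1304) + 3.021 × 0.1304 = 6.152 mg/L.
DO = 9.69 − 6.152 = 3.538 mg/L.

DO ≈ 3.54 mg/L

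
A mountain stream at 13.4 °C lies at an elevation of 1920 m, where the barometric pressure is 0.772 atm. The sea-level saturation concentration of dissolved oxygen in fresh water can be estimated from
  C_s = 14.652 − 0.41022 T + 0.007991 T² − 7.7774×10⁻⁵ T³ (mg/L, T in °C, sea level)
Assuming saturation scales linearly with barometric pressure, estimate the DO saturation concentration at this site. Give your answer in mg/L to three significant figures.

At sea level: C_s = 14.652 − 0.41022×13.4 + 0.007991×13.4² − 7.7774×10⁻⁵×13.4³ = 10.40 mg/L.
Pressure correction: C_s' = 10.40 × 0.772 = 8.031 mg/L.

C_s ≈ 8.03 mg/L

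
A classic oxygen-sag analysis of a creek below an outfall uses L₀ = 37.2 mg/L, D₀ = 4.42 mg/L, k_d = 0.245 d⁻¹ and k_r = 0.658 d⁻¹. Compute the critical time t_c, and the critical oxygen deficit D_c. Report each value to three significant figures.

t_c = [1/(k_r−k_d)] ln[(k_r/k_d)(1 − D₀(k_r−k_d)/(k_d L₀))]
= [1/(0.658−0.245)] ln[(0.658/0.245)(1 − 4.42×0.4130/(0.245×37.2))]
= (1/0.4130) ln[2.686 × 0.7997] = 2.421 × ln(2.148) = 2.421 × 0.7644 = 1.851 d.
L(t_c) = L₀ e^(−k_d t_c) = 37.2 × 0.6354 = 23.64 mg/L, and at the critical point k_r D_c = k_d L, so D_c = (0.245/0.658) × 23.64 = 8.801 mg/L.

t_c ≈ 1.85 d; D_c ≈ 8.80 mg/L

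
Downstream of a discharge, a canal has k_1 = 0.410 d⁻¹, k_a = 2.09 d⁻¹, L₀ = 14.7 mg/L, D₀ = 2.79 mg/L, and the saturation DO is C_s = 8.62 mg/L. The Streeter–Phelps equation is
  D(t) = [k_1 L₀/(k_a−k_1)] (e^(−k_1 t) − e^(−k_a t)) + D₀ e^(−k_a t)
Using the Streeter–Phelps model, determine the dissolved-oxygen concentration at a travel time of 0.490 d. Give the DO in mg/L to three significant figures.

DO ≈ 5.97 mg/L

k_1 L₀/(k_a−k_1) = 0.410×14.7/(2.09−0.410) = 6.027/1.680 = 3.587 mg/L.
e^(−k_1 t) = e^(−0.410×0.4900) = 0.8180; e^(−k_a t) = e^(−2.09×0.4900) = 0.3591.
D = 3.587 × (0.8180 − 0.3591) + 2.79 × 0.3591 = 1.646 + 1.002 = 2.648 mg/L.
DO = C_s − D = 8.62 − 2.648 = 5.972 mg/L.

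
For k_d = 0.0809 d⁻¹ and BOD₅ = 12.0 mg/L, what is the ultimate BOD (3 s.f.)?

L₀ ≈ 36.1 mg/L

BOD₅ = L₀(1 − e^(−5k_d)) ⇒ L₀ = BOD₅ / (1 − e^(−5×0.0809))
= 12.0 / (1 − 0.6673) = 12.0 / 0.3327 = 36.07 mg/L.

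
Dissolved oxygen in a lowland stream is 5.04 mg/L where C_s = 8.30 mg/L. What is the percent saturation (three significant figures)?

60.7 % saturation

% saturation = C/C_s × 100 = 5.04/8.30 × 100 = 60.7 %.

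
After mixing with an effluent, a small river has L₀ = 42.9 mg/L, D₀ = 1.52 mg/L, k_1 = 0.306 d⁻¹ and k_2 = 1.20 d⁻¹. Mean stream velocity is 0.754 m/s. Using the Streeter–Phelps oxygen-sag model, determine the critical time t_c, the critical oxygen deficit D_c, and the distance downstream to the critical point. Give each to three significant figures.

t_c ≈ 1.41 d; D_c ≈ 7.11 mg/L; x_c ≈ 91.6 km

With k_2/k_1 = 3.922 and 1 − D₀(k_2−k_1)/(k_1 L₀) = 0.8965,
t_c = ln(3.922 × 0.8965) / (1.20 − 0.306) = ln(3.516) / 0.8940 = 1.257/0.8940 = 1.406 d.
D_c = (k_1/k_2) L₀ e^(−k_1 t_c) = (0.306/1.20) × 42.9 × e^(−0.306×1.406) = 0.2550 × 42.9 × 0.6503 = 7.114 mg/L.
x_c = v t_c = 0.754 m/s × 1.406 d × 86400 s/d = 91610 m ≈ 91.6 km.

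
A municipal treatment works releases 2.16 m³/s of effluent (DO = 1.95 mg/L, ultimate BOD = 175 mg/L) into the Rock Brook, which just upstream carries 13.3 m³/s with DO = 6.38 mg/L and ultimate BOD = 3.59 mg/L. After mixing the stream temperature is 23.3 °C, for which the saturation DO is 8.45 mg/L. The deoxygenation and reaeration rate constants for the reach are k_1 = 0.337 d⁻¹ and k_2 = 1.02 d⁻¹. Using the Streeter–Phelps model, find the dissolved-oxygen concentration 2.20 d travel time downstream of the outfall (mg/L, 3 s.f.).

DO ≈ 3.13 mg/L

Mixed DO = (13.3×6.38 + 2.16×1.95)/(13.3+2.16) = 89.07/15.46 = 5.761 mg/L.
Mixed L₀ = (13.3×3.59 + 2.16×175)/(15.46) = 425.7/15.46 = 27.54 mg/L.
Initial deficit D₀ = C_s − DO₀ = 8.45 − 5.761 = 2.689 mg/L.
D(2.20) = [0.337×27.54/(1.02−0.337)](e^(−0.337×2.20) − e^(−1.02×2.20)) + 2.689 e^(−1.02×2.20)
= 13.59 × (0.4764 − 0.1060) + 2.689 × 0.1060 = 5.318 mg/L.
DO = 8.45 − 5.318 = 3.132 mg/L.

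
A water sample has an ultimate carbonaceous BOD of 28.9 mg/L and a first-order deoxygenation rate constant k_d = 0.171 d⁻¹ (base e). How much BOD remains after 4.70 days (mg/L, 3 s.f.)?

L_t = L₀ e^(−k_d t) = 28.9 × e^(−0.171×4.70) = 28.9 × 0.4477 = 12.94 mg/L.

L ≈ 12.9 mg/L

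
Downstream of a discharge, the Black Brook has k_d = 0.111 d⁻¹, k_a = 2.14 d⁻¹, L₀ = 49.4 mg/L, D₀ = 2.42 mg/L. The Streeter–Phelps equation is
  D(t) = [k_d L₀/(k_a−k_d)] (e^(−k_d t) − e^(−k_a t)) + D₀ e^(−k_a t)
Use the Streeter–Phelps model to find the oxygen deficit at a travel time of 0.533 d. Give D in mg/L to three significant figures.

D ≈ 2.46 mg/L

k_d L₀/(k_a−k_d) = 0.111×49.4/(2.14−0.111) = 5.483/2.029 = 2.703 mg/L.
e^(−k_d t) = e^(−0.111×0.5330) = 0.9426; e^(−k_a t) = e^(−2.14×0.5330) = 0.3196.
D = 2.703 × (0.9426 − 0.3196) + 2.42 × 0.3196 = 1.683 + 0.7735 = 2.457 mg/L.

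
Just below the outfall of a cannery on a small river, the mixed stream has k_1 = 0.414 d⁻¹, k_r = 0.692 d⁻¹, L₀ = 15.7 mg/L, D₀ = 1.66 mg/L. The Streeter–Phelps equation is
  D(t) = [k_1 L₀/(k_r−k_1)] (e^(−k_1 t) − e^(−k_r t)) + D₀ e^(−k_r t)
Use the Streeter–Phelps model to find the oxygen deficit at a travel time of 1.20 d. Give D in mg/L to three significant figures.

k_1 L₀/(k_r−k_1) = 0.414×15.7/(0.692−0.414) = 6.500/0.2780 = 23.38 mg/L.
e^(−k_1 t) = e^(−0.414×1.200) = 0.6085; e^(−k_r t) = e^(−0.692×1.200) = 0.4359.
D = 23.38 × (0.6085 − 0.4359) + 1.66 × 0.4359 = 4.035 + 0.7236 = 4.759 mg/L.

D ≈ 4.76 mg/L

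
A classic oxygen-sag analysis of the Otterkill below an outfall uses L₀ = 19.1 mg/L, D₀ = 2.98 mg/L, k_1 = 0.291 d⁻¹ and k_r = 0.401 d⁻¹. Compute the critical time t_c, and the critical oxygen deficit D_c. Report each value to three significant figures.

t_c ≈ 2.36 d; D_c ≈ 6.97 mg/L

At the critical point dD/dt = 0, so k_1 L₀ e^(−k_1 t) = k_r D. Substituting D(t) from the Streeter–Phelps equation and solving for t gives
t_c = ln[(k_r/k_1)(1 − D₀(k_r−k_1)/(k_1 L₀))] / (k_r−k_1).
Here k_r−k_1 = 0.1100 d⁻¹ and 1 − D₀(k_r−k_1)/(k_1 L₀) = 1 − 2.98×0.1100/(0.291×19.1) = 0.9410, so
t_c = ln(1.378 × 0.9410) / 0.1100 = 0.2599 / 0.1100 = 2.362 d.
D_c = (k_1/k_r) L₀ e^(−k_1 t_c) = (0.291/0.401) × 19.1 × e^(−0.291×2.362) = 0.7257 × 19.1 × 0.5029 = 6.970 mg/L.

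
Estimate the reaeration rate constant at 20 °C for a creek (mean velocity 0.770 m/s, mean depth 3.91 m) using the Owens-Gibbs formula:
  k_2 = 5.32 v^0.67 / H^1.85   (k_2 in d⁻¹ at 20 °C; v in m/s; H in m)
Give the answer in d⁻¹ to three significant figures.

k_2 = 5.32 × 0.770^0.67 / 3.91^1.85 = 5.32 × 0.8394 / 12.46 = 0.3584 d⁻¹.

k_2 ≈ 0.358 d⁻¹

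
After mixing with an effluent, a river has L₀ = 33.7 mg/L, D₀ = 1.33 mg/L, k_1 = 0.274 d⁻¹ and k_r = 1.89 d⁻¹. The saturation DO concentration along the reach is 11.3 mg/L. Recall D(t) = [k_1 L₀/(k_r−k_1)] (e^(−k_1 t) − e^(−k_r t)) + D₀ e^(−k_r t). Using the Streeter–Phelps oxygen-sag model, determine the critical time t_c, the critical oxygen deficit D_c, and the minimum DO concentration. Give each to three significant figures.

t_c ≈ 1.03 d; D_c ≈ 3.68 mg/L; min DO ≈ 7.62 mg/L

At the critical point dD/dt = 0, so k_1 L₀ e^(−k_1 t) = k_r D. Substituting D(t) from the Streeter–Phelps equation and solving for t gives
t_c = ln[(k_r/k_1)(1 − D₀(k_r−k_1)/(k_1 L₀))] / (k_r−k_1).
Here k_r−k_1 = 1.616 d⁻¹ and 1 − D₀(k_r−k_1)/(k_1 L₀) = 1 − 1.33×1.616/(0.274×33.7) = 0.7672, so
t_c = ln(6.898 × 0.7672) / 1.616 = 1.666 / 1.616 = 1.031 d.
D_c = (k_1/k_r) L₀ e^(−k_1 t_c) = (0.274/1.89) × 33.7 × e^(−0.274×1.031) = 0.1450 × 33.7 × 0.7539 = 3.683 mg/L.
Minimum DO = C_s − D_c = 11.3 − 3.683 = 7.617 mg/L.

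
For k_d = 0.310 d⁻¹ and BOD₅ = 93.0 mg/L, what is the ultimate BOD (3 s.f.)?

L₀ ≈ 118 mg/L

BOD₅ = L₀(1 − e^(−5k_d)) ⇒ L₀ = BOD₅ / (1 − e^(−5×0.310))
= 93.0 / (1 − 0.2122) = 93.0 / 0.7878 = 118.1 mg/L.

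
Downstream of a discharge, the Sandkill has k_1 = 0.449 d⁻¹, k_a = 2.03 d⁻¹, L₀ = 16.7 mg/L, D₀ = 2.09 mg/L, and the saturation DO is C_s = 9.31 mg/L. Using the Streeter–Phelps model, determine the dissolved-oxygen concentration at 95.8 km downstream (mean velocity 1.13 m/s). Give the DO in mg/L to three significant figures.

Travel time t = x/v = 95.8 km / (1.13 m/s) = 95800 m / 1.13 m/s = 84780 s = 0.9812 d.
k_1 L₀/(k_a−k_1) = 0.449×16.7/(2.03−0.449) = 7.498/1.581 = 4.743 mg/L.
e^(−k_1 t) = e^(−0.449×0.9812) = 0.6437; e^(−k_a t) = e^(−2.03×0.9812) = 0.1364.
D = 4.743 × (0.6437 − 0.1364) + 2.09 × 0.1364 = 2.406 + 0.2851 = 2.691 mg/L.
DO = C_s − D = 9.31 − 2.691 = 6.619 mg/L.

DO ≈ 6.62 mg/L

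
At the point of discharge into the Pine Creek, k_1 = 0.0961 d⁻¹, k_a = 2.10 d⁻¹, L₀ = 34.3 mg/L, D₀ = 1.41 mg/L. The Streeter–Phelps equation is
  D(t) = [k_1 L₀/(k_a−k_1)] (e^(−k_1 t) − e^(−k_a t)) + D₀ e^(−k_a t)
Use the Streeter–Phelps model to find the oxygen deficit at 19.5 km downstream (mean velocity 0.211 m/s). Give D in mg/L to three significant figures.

Travel time t = x/v = 19.5 km / (0.211 m/s) = 19500 m / 0.211 m/s = 92420 s = 1.070 d.
k_1 L₀/(k_a−k_1) = 0.0961×34.3/(2.10−0.0961) = 3.296/2.004 = 1.645 mg/L.
e^(−k_1 t) = e^(−0.0961×1.070) = 0.9023; e^(−k_a t) = e^(−2.10×1.070) = 0.1058.
D = 1.645 × (0.9023 − 0.1058) + 1.41 × 0.1058 = 1.310 + 0.1492 = 1.459 mg/L.

D ≈ 1.46 mg/L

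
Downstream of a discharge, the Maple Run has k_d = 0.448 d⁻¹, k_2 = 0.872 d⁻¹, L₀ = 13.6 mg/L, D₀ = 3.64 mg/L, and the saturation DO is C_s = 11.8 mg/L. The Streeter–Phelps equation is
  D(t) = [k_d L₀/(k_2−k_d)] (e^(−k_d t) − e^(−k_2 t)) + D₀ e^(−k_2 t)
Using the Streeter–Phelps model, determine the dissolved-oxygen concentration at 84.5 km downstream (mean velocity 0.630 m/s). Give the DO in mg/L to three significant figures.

DO ≈ 7.40 mg/L

Travel time t = x/v = 84.5 km / (0.630 m/s) = 84500 m / 0.630 m/s = 134100 s = 1.552 d.
k_d L₀/(k_2−k_d) = 0.448×13.6/(0.872−0.448) = 6.093/0.4240 = 14.37 mg/L.
e^(−k_d t) = e^(−0.448×1.552) = 0.4988; e^(−k_2 t) = e^(−0.872×1.552) = 0.2583.
D = 14.37 × (0.4988 − 0.2583) + 3.64 × 0.2583 = 3.457 + 0.9402 = 4.397 mg/L.
DO = C_s − D = 11.8 − 4.397 = 7.403 mg/L.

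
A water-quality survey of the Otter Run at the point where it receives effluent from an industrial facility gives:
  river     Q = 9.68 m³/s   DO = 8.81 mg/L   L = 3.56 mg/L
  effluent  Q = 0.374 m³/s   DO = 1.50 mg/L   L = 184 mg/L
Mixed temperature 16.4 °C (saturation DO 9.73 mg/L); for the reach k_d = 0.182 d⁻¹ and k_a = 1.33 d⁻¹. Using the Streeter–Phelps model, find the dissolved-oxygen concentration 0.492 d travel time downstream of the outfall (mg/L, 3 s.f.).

Mixed DO = (9.68×8.81 + 0.374×1.50)/(9.68+0.374) = 85.84/10.05 = 8.538 mg/L.
Mixed L₀ = (9.68×3.56 + 0.374×184)/(10.05) = 103.3/10.05 = 10.27 mg/L.
Initial deficit D₀ = C_s − DO₀ = 9.73 − 8.538 = 1.192 mg/L.
D(0.492) = [0.182×10.27/(1.33−0.182)](e^(−0.182×0.492) − e^(−1.33×0.492)) + 1.192 e^(−1.33×0.492)
= 1.629 × (0.9143 − 0.5198) + 1.192 × 0.5198 = 1.262 mg/L.
DO = 9.73 − 1.262 = 8.468 mg/L.

DO ≈ 8.47 mg/L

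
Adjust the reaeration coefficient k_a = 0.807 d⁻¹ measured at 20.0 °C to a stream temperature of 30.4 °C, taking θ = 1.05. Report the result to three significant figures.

k_a ≈ 1.34 d⁻¹

k_a(T₂) = k_a(T₁) · θ^(T₂−T₁) = 0.807 × 1.05^(30.4−20.0)
= 0.807 × 1.05^10.4 = 0.807 × 1.661 = 1.340 d⁻¹.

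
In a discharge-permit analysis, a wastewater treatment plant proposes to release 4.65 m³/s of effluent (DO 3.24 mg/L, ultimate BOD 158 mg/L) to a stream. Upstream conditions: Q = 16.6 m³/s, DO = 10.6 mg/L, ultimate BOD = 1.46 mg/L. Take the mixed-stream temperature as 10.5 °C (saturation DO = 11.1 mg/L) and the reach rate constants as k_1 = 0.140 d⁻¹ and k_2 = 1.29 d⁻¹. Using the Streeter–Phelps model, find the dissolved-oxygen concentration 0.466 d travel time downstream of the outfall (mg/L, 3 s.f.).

Mixed DO = (16.6×10.6 + 4.65×3.24)/(16.6+4.65) = 191.0/21.25 = 8.989 mg/L.
Mixed L₀ = (16.6×1.46 + 4.65×158)/(21.25) = 758.9/21.25 = 35.71 mg/L.
Initial deficit D₀ = C_s − DO₀ = 11.1 − 8.989 = 2.111 mg/L.
D(0.466) = [0.140×35.71/(1.29−0.140)](e^(−0.140×0.466) − e^(−1.29×0.466)) + 2.111 e^(−1.29×0.466)
= 4.348 × (0.9368 − 0.5482) + 2.111 × 0.5482 = 2.847 mg/L.
DO = 11.1 − 2.847 = 8.253 mg/L.

DO ≈ 8.25 mg/L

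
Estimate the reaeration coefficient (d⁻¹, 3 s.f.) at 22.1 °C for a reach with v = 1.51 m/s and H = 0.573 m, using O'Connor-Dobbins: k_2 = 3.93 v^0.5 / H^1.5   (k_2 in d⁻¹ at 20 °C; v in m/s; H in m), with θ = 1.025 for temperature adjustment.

k_2 ≈ 11.7 d⁻¹

k_2(20) = 3.93 × 1.51^0.5 / 0.573^1.5 = 3.93 × 1.229 / 0.4337 = 11.13 d⁻¹.
k_2(22.1) = 11.13 × 1.025^(22.1−20) = 11.13 × 1.053 = 11.73 d⁻¹.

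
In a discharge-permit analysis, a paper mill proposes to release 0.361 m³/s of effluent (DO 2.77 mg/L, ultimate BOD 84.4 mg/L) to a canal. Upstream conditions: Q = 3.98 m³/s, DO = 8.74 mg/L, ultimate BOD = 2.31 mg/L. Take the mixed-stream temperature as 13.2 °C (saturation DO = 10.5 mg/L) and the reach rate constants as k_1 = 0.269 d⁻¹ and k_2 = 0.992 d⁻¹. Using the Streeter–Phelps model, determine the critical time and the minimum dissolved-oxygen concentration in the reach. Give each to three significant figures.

Mixed DO = (3.98×8.74 + 0.361×2.77)/(3.98+0.361) = 35.79/4.341 = 8.244 mg/L.
Mixed L₀ = (3.98×2.31 + 0.361×84.4)/(4.341) = 39.66/4.341 = 9.137 mg/L.
Initial deficit D₀ = C_s − DO₀ = 10.5 − 8.244 = 2.256 mg/L.
t_c = (1/0.7230) ln[(0.992/0.269)(1 − 2.256×0.7230/(0.269×9.137))] = 1.383 × ln(1.240) = 0.2974 d.
D_c = (0.269/0.992) × 9.137 × e^(−0.269×0.2974) = 0.2712 × 9.137 × 0.9231 = 2.287 mg/L.
Minimum DO = 10.5 − 2.287 = 8.213 mg/L.

t_c ≈ 0.297 d; minimum DO ≈ 8.21 mg/L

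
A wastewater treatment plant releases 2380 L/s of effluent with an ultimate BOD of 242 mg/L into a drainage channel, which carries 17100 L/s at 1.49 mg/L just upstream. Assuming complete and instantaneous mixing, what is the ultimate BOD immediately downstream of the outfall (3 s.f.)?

Flow-weighted mixing: C = (Q_r C_r + Q_w C_w)/(Q_r + Q_w)
= (17100×1.49 + 2380×242)/(17100 + 2380) = 601400/19480 = 30.87 mg/L.

30.9 mg/L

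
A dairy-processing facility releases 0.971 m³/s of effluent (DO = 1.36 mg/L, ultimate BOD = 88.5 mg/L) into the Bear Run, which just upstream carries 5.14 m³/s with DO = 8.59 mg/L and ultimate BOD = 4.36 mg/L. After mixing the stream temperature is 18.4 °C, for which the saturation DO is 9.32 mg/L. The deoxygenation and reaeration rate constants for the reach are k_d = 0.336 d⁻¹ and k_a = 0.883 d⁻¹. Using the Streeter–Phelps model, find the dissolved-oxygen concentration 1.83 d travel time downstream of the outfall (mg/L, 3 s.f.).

Mixed DO = (5.14×8.59 + 0.971×1.36)/(5.14+0.971) = 45.47/6.111 = 7.441 mg/L.
Mixed L₀ = (5.14×4.36 + 0.971×88.5)/(6.111) = 108.3/6.111 = 17.73 mg/L.
Initial deficit D₀ = C_s − DO₀ = 9.32 − 7.441 = 1.879 mg/L.
D(1.83) = [0.336×17.73/(0.883−0.336)](e^(−0.336×1.83) − e^(−0.883×1.83)) + 1.879 e^(−0.883×1.83)
= 10.89 × (0.5407 − 0.1987) + 1.879 × 0.1987 = 4.098 mg/L.
DO = 9.32 − 4.098 = 5.222 mg/L.

DO ≈ 5.22 mg/L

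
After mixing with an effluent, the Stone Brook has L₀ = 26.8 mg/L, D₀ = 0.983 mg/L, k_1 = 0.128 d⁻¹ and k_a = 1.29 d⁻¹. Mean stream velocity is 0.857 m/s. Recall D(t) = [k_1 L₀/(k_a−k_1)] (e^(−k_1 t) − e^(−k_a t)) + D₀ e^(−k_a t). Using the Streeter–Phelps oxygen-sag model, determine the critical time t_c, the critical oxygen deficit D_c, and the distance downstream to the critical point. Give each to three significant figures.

At the critical point dD/dt = 0, so k_1 L₀ e^(−k_1 t) = k_a D. Substituting D(t) from the Streeter–Phelps equation and solving for t gives
t_c = ln[(k_a/k_1)(1 − D₀(k_a−k_1)/(k_1 L₀))] / (k_a−k_1).
Here k_a−k_1 = 1.162 d⁻¹ and 1 − D₀(k_a−k_1)/(k_1 L₀) = 1 − 0.983×1.162/(0.128×26.8) = 0.6670, so
t_c = ln(10.08 × 0.6670) / 1.162 = 1.905 / 1.162 = 1.640 d.
L(t_c) = L₀ e^(−k_1 t_c) = 26.8 × 0.8107 = 21.73 mg/L, and at the critical point k_a D_c = k_1 L, so D_c = (0.128/1.29) × 21.73 = 2.156 mg/L.
x_c = v t_c = 0.857 m/s × 1.640 d × 86400 s/d = 121400 m ≈ 121 km.

t_c ≈ 1.64 d; D_c ≈ 2.16 mg/L; x_c ≈ 121 km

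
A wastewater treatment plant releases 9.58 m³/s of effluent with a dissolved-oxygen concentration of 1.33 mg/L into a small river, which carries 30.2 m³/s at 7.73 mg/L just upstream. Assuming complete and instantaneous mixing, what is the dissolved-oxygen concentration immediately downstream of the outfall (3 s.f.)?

6.19 mg/L

Flow-weighted mixing: C = (Q_r C_r + Q_w C_w)/(Q_r + Q_w)
= (30.2×7.73 + 9.58×1.33)/(30.2 + 9.58) = 246.2/39.78 = 6.189 mg/L.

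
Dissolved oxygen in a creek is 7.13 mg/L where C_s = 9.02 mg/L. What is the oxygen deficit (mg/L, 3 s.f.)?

D = C_s − C = 9.02 − 7.13 = 1.89 mg/L.

D ≈ 1.89 mg/L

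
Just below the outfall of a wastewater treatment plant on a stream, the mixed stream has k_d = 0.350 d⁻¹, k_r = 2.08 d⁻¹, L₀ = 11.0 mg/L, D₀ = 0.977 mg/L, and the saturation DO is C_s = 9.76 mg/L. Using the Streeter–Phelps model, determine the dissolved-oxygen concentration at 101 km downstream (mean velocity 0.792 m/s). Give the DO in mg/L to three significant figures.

DO ≈ 8.49 mg/L

Travel time t = x/v = 101 km / (0.792 m/s) = 101000 m / 0.792 m/s = 127500 s = 1.476 d.
k_d L₀/(k_r−k_d) = 0.350×11.0/(2.08−0.350) = 3.850/1.730 = 2.225 mg/L.
e^(−k_d t) = e^(−0.350×1.476) = 0.5965; e^(−k_r t) = e^(−2.08×1.476) = 0.04642.
D = 2.225 × (0.5965 − 0.04642) + 0.977 × 0.04642 = 1.224 + 0.04535 = 1.270 mg/L.
DO = C_s − D = 9.76 − 1.270 = 8.490 mg/L.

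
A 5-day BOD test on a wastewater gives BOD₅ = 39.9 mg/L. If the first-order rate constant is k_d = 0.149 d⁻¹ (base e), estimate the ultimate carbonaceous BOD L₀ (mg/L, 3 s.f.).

L₀ ≈ 76.0 mg/L

BOD₅ = L₀(1 − e^(−5k_d)) ⇒ L₀ = BOD₅ / (1 − e^(−5×0.149))
= 39.9 / (1 − 0.4747) = 39.9 / 0.5253 = 75.96 mg/L.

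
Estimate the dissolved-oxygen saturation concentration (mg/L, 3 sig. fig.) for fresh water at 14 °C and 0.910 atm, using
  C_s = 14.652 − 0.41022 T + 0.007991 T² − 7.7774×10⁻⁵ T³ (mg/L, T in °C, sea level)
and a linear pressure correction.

C_s ≈ 9.34 mg/L

At sea level: C_s = 14.652 − 0.41022×14 + 0.007991×14² − 7.7774×10⁻⁵×14³ = 10.26 mg/L.
Pressure correction: C_s' = 10.26 × 0.910 = 9.338 mg/L.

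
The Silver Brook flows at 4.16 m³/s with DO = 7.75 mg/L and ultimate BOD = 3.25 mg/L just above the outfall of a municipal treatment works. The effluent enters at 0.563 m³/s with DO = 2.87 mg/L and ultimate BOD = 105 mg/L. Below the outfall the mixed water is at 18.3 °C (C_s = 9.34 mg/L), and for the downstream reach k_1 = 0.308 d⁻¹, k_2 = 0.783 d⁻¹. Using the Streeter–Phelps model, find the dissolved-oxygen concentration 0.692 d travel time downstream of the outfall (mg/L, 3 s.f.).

DO ≈ 5.82 mg/L

Mixed DO = (4.16×7.75 + 0.563×2.87)/(4.16+0.563) = 33.86/4.723 = 7.168 mg/L.
Mixed L₀ = (4.16×3.25 + 0.563×105)/(4.723) = 72.63/4.723 = 15.38 mg/L.
Initial deficit D₀ = C_s − DO₀ = 9.34 − 7.168 = 2.172 mg/L.
D(0.692) = [0.308×15.38/(0.783−0.308)](e^(−0.308×0.692) − e^(−0.783×0.692)) + 2.172 e^(−0.783×0.692)
= 9.972 × (0.8080 − 0.5817) + 2.172 × 0.5817 = 3.521 mg/L.
DO = 9.34 − 3.521 = 5.819 mg/L.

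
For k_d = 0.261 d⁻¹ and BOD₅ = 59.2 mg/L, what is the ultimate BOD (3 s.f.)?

L₀ ≈ 81.2 mg/L

BOD₅ = L₀(1 − e^(−5k_d)) ⇒ L₀ = BOD₅ / (1 − e^(−5×0.261))
= 59.2 / (1 − 0.2712) = 59.2 / 0.7288 = 81.23 mg/L.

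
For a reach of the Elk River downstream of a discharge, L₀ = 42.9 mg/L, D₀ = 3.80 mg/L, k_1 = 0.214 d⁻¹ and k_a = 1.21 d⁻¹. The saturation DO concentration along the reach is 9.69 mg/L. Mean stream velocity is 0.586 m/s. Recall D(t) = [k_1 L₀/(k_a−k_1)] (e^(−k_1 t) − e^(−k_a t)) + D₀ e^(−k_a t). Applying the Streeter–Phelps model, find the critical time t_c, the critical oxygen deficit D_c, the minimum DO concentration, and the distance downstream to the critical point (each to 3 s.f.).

With k_a/k_1 = 5.654 and 1 − D₀(k_a−k_1)/(k_1 L₀) = 0.5877,
t_c = ln(5.654 × 0.5877) / (1.21 − 0.214) = ln(3.323) / 0.9960 = 1.201/0.9960 = 1.206 d.
D_c = (k_1/k_a) L₀ e^(−k_1 t_c) = (0.214/1.21) × 42.9 × e^(−0.214×1.206) = 0.1769 × 42.9 × 0.7726 = 5.862 mg/L.
Minimum DO = C_s − D_c = 9.69 − 5.862 = 3.828 mg/L.
x_c = v t_c = 0.586 m/s × 1.206 d × 86400 s/d = 61050 m ≈ 61.0 km.

t_c ≈ 1.21 d; D_c ≈ 5.86 mg/L; min DO ≈ 3.83 mg/L; x_c ≈ 61.0 km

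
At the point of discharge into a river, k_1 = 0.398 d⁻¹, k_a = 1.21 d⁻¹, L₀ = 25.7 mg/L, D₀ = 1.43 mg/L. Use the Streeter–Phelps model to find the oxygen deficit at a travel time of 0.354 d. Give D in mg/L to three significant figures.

D ≈ 3.67 mg/L

k_1 L₀/(k_a−k_1) = 0.398×25.7/(1.21−0.398) = 10.23/0.8120 = 12.60 mg/L.
e^(−k_1 t) = e^(−0.398×0.3540) = 0.8686; e^(−k_a t) = e^(−1.21×0.3540) = 0.6516.
D = 12.60 × (0.8686 − 0.6516) + 1.43 × 0.6516 = 2.733 + 0.9318 = 3.665 mg/L.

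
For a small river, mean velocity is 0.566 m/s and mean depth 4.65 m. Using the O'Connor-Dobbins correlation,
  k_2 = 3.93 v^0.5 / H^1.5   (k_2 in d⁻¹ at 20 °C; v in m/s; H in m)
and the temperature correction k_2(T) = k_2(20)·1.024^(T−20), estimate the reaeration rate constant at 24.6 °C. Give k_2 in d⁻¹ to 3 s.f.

k_2 ≈ 0.329 d⁻¹

k_2(20) = 3.93 × 0.566^0.5 / 4.65^1.5 = 3.93 × 0.7523 / 10.03 = 0.2949 d⁻¹.
k_2(24.6) = 0.2949 × 1.024^(24.6−20) = 0.2949 × 1.115 = 0.3289 d⁻¹.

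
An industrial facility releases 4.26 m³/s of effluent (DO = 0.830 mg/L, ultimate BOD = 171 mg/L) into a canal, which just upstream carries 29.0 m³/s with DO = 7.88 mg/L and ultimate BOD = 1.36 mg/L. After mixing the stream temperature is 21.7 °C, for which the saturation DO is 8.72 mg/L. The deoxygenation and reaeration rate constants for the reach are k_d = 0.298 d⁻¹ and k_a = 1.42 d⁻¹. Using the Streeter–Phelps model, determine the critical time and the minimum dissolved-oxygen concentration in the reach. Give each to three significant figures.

Mixed DO = (29.0×7.88 + 4.26×0.830)/(29.0+4.26) = 232.1/33.26 = 6.977 mg/L.
Mixed L₀ = (29.0×1.36 + 4.26×171)/(33.26) = 767.9/33.26 = 23.09 mg/L.
Initial deficit D₀ = C_s − DO₀ = 8.72 − 6.977 = 1.743 mg/L.
t_c = (1/1.122) ln[(1.42/0.298)(1 − 1.743×1.122/(0.298×23.09))] = 0.8913 × ln(3.411) = 1.094 d.
D_c = (0.298/1.42) × 23.09 × e^(−0.298×1.094) = 0.2099 × 23.09 × 0.7219 = 3.498 mg/L.
Minimum DO = 8.72 − 3.498 = 5.222 mg/L.

t_c ≈ 1.09 d; minimum DO ≈ 5.22 mg/L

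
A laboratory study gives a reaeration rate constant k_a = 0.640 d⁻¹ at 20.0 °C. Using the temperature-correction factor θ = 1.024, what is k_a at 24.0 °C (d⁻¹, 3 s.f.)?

k_a(T₂) = k_a(T₁) · θ^(T₂−T₁) = 0.640 × 1.024^(24.0−20.0)
= 0.640 × 1.024^4.00 = 0.640 × 1.100 = 0.7037 d⁻¹.

k_a ≈ 0.704 d⁻¹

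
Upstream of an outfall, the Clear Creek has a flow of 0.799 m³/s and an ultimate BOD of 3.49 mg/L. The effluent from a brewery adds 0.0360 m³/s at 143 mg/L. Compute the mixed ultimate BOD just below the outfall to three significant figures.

9.50 mg/L

Flow-weighted mixing: C = (Q_r C_r + Q_w C_w)/(Q_r + Q_w)
= (0.799×3.49 + 0.0360×143)/(0.799 + 0.0360) = 7.937/0.8350 = 9.505 mg/L.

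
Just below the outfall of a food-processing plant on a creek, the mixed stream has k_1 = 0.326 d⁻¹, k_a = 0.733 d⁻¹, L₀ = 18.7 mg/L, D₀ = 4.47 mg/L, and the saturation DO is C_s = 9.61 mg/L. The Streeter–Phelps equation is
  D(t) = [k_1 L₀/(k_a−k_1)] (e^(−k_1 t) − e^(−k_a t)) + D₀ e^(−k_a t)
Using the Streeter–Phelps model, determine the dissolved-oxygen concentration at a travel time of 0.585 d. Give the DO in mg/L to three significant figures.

DO ≈ 4.08 mg/L

k_1 L₀/(k_a−k_1) = 0.326×18.7/(0.733−0.326) = 6.096/0.4070 = 14.98 mg/L.
e^(−k_1 t) = e^(−0.326×0.5850) = 0.8264; e^(−k_a t) = e^(−0.733×0.5850) = 0.6513.
D = 14.98 × (0.8264 − 0.6513) + 4.47 × 0.6513 = 2.622 + 2.911 = 5.534 mg/L.
DO = C_s − D = 9.61 − 5.534 = 4.076 mg/L.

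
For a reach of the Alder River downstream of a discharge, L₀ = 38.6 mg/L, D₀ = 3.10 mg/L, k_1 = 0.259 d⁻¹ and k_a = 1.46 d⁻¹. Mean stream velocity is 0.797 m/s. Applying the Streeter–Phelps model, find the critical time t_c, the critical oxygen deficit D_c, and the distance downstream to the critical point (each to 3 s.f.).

With k_a/k_1 = 5.637 and 1 − D₀(k_a−k_1)/(k_1 L₀) = 0.6276,
t_c = ln(5.637 × 0.6276) / (1.46 − 0.259) = ln(3.538) / 1.201 = 1.264/1.201 = 1.052 d.
D_c = (k_1/k_a) L₀ e^(−k_1 t_c) = (0.259/1.46) × 38.6 × e^(−0.259×1.052) = 0.1774 × 38.6 × 0.7615 = 5.214 mg/L.
x_c = v t_c = 0.797 m/s × 1.052 d × 86400 s/d = 72440 m ≈ 72.4 km.

t_c ≈ 1.05 d; D_c ≈ 5.21 mg/L; x_c ≈ 72.4 km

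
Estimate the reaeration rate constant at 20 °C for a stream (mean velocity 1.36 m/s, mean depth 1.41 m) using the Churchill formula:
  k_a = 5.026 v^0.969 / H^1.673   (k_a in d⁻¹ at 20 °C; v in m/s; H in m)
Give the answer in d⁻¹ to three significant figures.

k_a = 5.026 × 1.36^0.969 / 1.41^1.673 = 5.026 × 1.347 / 1.777 = 3.810 d⁻¹.

k_a ≈ 3.81 d⁻¹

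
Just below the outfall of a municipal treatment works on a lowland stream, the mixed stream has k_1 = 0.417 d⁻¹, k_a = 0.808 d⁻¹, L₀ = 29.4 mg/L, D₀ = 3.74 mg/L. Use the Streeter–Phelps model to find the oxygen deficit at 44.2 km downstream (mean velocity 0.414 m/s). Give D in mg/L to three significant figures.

D ≈ 8.55 mg/L

Travel time t = x/v = 44.2 km / (0.414 m/s) = 44200 m / 0.414 m/s = 106800 s = 1.236 d.
k_1 L₀/(k_a−k_1) = 0.417×29.4/(0.808−0.417) = 12.26/0.3910 = 31.35 mg/L.
e^(−k_1 t) = e^(−0.417×1.236) = 0.5973; e^(−k_a t) = e^(−0.808×1.236) = 0.3685.
D = 31.35 × (0.5973 − 0.3685) + 3.74 × 0.3685 = 7.176 + 1.378 = 8.554 mg/L.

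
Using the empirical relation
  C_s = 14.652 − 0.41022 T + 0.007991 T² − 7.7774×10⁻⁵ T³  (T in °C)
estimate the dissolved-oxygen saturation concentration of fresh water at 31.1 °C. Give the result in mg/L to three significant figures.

C_s = 14.652 − 0.41022×31.1 + 0.007991×31.1² − 7.7774×10⁻⁵×31.1³ = 7.284 mg/L.

C_s ≈ 7.28 mg/L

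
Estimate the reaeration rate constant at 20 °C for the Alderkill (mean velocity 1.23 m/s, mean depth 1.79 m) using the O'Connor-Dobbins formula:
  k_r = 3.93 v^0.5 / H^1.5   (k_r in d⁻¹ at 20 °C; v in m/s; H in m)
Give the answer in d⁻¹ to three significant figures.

k_r = 3.93 × 1.23^0.5 / 1.79^1.5 = 3.93 × 1.109 / 2.395 = 1.820 d⁻¹.

k_r ≈ 1.82 d⁻¹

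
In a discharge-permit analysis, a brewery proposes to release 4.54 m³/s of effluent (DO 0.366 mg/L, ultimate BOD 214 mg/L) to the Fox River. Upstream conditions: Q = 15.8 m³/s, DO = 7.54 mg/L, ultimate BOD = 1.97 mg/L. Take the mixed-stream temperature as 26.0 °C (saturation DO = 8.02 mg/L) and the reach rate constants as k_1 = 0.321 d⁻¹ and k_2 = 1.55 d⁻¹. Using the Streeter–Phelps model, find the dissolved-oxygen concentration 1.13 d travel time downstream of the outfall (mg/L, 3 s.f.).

DO ≈ 0.934 mg/L

Mixed DO = (15.8×7.54 + 4.54×0.366)/(15.8+4.54) = 120.8/20.34 = 5.939 mg/L.
Mixed L₀ = (15.8×1.97 + 4.54×214)/(20.34) = 1003/20.34 = 49.30 mg/L.
Initial deficit D₀ = C_s − DO₀ = 8.02 − 5.939 = 2.081 mg/L.
D(1.13) = [0.321×49.30/(1.55−0.321)](e^(−0.321×1.13) − e^(−1.55×1.13)) + 2.081 e^(−1.55×1.13)
= 12.88 × (0.6958 − 0.1735) + 2.081 × 0.1735 = 7.086 mg/L.
DO = 8.02 − 7.086 = 0.9345 mg/L.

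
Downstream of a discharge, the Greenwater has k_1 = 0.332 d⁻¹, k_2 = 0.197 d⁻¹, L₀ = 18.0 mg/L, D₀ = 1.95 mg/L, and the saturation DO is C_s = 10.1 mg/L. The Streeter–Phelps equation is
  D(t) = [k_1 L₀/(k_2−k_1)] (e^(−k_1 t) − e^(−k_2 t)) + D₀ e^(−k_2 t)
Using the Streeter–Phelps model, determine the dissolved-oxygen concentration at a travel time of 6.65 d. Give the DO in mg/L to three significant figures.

k_1 L₀/(k_2−k_1) = 0.332×18.0/(0.197−0.332) = 5.976/-0.1350 = -44.27 mg/L.
e^(−k_1 t) = e^(−0.332×6.650) = 0.1099; e^(−k_2 t) = e^(−0.197×6.650) = 0.2698.
D = -44.27 × (0.1099 − 0.2698) + 1.95 × 0.2698 = 7.077 + 0.5261 = 7.603 mg/L.
DO = C_s − D = 10.1 − 7.603 = 2.497 mg/L.

DO ≈ 2.50 mg/L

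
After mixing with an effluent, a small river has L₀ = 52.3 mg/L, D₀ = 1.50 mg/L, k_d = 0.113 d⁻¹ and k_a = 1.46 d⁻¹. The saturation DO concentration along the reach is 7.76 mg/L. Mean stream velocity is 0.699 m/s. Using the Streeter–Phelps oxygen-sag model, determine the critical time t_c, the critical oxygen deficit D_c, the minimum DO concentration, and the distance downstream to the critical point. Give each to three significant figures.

t_c ≈ 1.59 d; D_c ≈ 3.38 mg/L; min DO ≈ 4.38 mg/L; x_c ≈ 96.0 km

At the critical point dD/dt = 0, so k_d L₀ e^(−k_d t) = k_a D. Substituting D(t) from the Streeter–Phelps equation and solving for t gives
t_c = ln[(k_a/k_d)(1 − D₀(k_a−k_d)/(k_d L₀))] / (k_a−k_d).
Here k_a−k_d = 1.347 d⁻¹ and 1 − D₀(k_a−k_d)/(k_d L₀) = 1 − 1.50×1.347/(0.113×52.3) = 0.6581, so
t_c = ln(12.92 × 0.6581) / 1.347 = 2.140 / 1.347 = 1.589 d.
D_c = (k_d/k_a) L₀ e^(−k_d t_c) = (0.113/1.46) × 52.3 × e^(−0.113×1.589) = 0.07740 × 52.3 × 0.8356 = 3.383 mg/L.
Minimum DO = C_s − D_c = 7.76 − 3.383 = 4.377 mg/L.
x_c = v t_c = 0.699 m/s × 1.589 d × 86400 s/d = 95970 m ≈ 96.0 km.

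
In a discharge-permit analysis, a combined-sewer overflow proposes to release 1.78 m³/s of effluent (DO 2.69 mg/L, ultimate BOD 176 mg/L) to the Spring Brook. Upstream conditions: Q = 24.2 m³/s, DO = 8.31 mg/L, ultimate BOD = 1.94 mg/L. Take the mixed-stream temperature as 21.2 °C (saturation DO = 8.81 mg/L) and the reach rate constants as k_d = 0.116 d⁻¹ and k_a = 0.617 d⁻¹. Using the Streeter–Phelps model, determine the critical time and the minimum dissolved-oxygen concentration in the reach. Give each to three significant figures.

Mixed DO = (24.2×8.31 + 1.78×2.69)/(24.2+1.78) = 205.9/25.98 = 7.925 mg/L.
Mixed L₀ = (24.2×1.94 + 1.78×176)/(25.98) = 360.2/25.98 = 13.87 mg/L.
Initial deficit D₀ = C_s − DO₀ = 8.81 − 7.925 = 0.8851 mg/L.
t_c = (1/0.5010) ln[(0.617/0.116)(1 − 0.8851×0.5010/(0.116×13.87))] = 1.996 × ln(3.853) = 2.692 d.
D_c = (0.116/0.617) × 13.87 × e^(−0.116×2.692) = 0.1880 × 13.87 × 0.7318 = 1.908 mg/L.
Minimum DO = 8.81 − 1.908 = 6.902 mg/L.

t_c ≈ 2.69 d; minimum DO ≈ 6.90 mg/L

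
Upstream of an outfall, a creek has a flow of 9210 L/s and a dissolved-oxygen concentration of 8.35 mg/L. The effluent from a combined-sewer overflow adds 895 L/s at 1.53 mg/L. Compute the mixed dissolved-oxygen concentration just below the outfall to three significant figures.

7.75 mg/L

Flow-weighted mixing: C = (Q_r C_r + Q_w C_w)/(Q_r + Q_w)
= (9210×8.35 + 895×1.53)/(9210 + 895) = 78270/10100 = 7.746 mg/L.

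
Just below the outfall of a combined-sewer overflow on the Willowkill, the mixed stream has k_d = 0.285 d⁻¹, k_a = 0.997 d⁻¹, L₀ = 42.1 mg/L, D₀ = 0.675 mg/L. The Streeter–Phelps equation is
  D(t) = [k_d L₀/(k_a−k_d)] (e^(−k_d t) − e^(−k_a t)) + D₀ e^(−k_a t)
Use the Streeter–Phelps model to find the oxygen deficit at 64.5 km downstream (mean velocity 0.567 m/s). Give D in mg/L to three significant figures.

D ≈ 7.23 mg/L

Travel time t = x/v = 64.5 km / (0.567 m/s) = 64500 m / 0.567 m/s = 113800 s = 1.317 d.
k_d L₀/(k_a−k_d) = 0.285×42.1/(0.997−0.285) = 12.00/0.7120 = 16.85 mg/L.
e^(−k_d t) = e^(−0.285×1.317) = 0.6871; e^(−k_a t) = e^(−0.997×1.317) = 0.2691.
D = 16.85 × (0.6871 − 0.2691) + 0.675 × 0.2691 = 7.045 + 0.1816 = 7.226 mg/L.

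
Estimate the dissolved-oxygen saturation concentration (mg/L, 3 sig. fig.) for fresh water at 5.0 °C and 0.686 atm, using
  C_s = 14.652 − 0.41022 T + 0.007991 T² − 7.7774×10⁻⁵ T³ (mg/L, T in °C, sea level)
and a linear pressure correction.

C_s ≈ 8.77 mg/L

At sea level: C_s = 14.652 − 0.41022×5.0 + 0.007991×5.0² − 7.7774×10⁻⁵×5.0³ = 12.79 mg/L.
Pressure correction: C_s' = 12.79 × 0.686 = 8.775 mg/L.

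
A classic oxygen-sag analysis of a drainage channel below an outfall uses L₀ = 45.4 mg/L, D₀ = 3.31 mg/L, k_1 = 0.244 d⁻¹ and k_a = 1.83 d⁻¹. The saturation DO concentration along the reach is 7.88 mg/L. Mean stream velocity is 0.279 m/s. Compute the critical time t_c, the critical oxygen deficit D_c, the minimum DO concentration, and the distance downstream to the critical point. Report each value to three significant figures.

With k_a/k_1 = 7.500 and 1 − D₀(k_a−k_1)/(k_1 L₀) = 0.5261,
t_c = ln(7.500 × 0.5261) / (1.83 − 0.244) = ln(3.946) / 1.586 = 1.373/1.586 = 0.8655 d.
D_c = (k_1/k_a) L₀ e^(−k_1 t_c) = (0.244/1.83) × 45.4 × e^(−0.244×0.8655) = 0.1333 × 45.4 × 0.8096 = 4.901 mg/L.
Minimum DO = C_s − D_c = 7.88 − 4.901 = 2.979 mg/L.
x_c = v t_c = 0.279 m/s × 0.8655 d × 86400 s/d = 20860 m ≈ 20.9 km.

t_c ≈ 0.865 d; D_c ≈ 4.90 mg/L; min DO ≈ 2.98 mg/L; x_c ≈ 20.9 km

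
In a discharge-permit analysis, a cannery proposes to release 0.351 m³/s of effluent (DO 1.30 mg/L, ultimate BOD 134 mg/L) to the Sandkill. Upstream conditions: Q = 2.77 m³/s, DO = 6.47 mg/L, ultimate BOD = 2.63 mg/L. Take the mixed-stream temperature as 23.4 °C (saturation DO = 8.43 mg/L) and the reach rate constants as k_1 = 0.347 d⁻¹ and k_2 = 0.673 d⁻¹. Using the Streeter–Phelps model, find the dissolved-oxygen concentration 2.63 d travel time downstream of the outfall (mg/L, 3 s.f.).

DO ≈ 3.72 mg/L

Mixed DO = (2.77×6.47 + 0.351×1.30)/(2.77+0.351) = 18.38/3.121 = 5.889 mg/L.
Mixed L₀ = (2.77×2.63 + 0.351×134)/(3.121) = 54.32/3.121 = 17.40 mg/L.
Initial deficit D₀ = C_s − DO₀ = 8.43 − 5.889 = 2.541 mg/L.
D(2.63) = [0.347×17.40/(0.673−0.347)](e^(−0.347×2.63) − e^(−0.673×2.63)) + 2.541 e^(−0.673×2.63)
= 18.53 × (0.4015 − 0.1703) + 2.541 × 0.1703 = 4.715 mg/L.
DO = 8.43 − 4.715 = 3.715 mg/L.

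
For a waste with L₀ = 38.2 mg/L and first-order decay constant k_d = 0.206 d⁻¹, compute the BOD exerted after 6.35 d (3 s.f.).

y_t = L₀(1 − e^(−k_d t)) = 38.2 × (1 − e^(−0.206×6.35))
= 38.2 × (1 − 0.2703) = 38.2 × 0.7297 = 27.87 mg/L.

y ≈ 27.9 mg/L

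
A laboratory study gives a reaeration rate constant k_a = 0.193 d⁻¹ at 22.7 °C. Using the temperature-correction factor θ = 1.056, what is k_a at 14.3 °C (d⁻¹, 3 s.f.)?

k_a(T₂) = k_a(T₁) · θ^(T₂−T₁) = 0.193 × 1.056^(14.3−22.7)
= 0.193 × 1.056^-8.40 = 0.193 × 0.6327 = 0.1221 d⁻¹.

k_a ≈ 0.122 d⁻¹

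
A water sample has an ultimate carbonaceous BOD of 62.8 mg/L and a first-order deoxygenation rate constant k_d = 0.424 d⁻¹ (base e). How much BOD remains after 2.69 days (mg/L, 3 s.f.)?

L ≈ 20.1 mg/L

L_t = L₀ e^(−k_d t) = 62.8 × e^(−0.424×2.69) = 62.8 × 0.3196 = 20.07 mg/L.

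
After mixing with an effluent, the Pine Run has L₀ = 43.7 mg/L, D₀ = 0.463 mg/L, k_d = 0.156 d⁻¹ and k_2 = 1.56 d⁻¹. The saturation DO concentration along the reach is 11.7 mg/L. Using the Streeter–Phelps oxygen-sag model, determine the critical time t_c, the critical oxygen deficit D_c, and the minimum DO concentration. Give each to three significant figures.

t_c ≈ 1.57 d; D_c ≈ 3.42 mg/L; min DO ≈ 8.28 mg/L

t_c = [1/(k_2−k_d)] ln[(k_2/k_d)(1 − D₀(k_2−k_d)/(k_d L₀))]
= [1/(1.56−0.156)] ln[(1.56/0.156)(1 − 0.463×1.404/(0.156×43.7))]
= (1/1.404) ln[10.00 × 0.9046] = 0.7123 × ln(9.046) = 0.7123 × 2.202 = 1.569 d.
L(t_c) = L₀ e^(−k_d t_c) = 43.7 × 0.7829 = 34.21 mg/L, and at the critical point k_2 D_c = k_d L, so D_c = (0.156/1.56) × 34.21 = 3.421 mg/L.
Minimum DO = C_s − D_c = 11.7 − 3.421 = 8.279 mg/L.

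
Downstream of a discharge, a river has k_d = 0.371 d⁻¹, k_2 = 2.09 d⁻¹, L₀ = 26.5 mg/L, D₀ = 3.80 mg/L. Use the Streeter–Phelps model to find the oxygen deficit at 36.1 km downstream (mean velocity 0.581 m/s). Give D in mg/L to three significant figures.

Travel time t = x/v = 36.1 km / (0.581 m/s) = 36100 m / 0.581 m/s = 62130 s = 0.7191 d.
k_d L₀/(k_2−k_d) = 0.371×26.5/(2.09−0.371) = 9.832/1.719 = 5.719 mg/L.
e^(−k_d t) = e^(−0.371×0.7191) = 0.7658; e^(−k_2 t) = e^(−2.09×0.7191) = 0.2225.
D = 5.719 × (0.7658 − 0.2225) + 3.80 × 0.2225 = 3.108 + 0.8453 = 3.953 mg/L.

D ≈ 3.95 mg/L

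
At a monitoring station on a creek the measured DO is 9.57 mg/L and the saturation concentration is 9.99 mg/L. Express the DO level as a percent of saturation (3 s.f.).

95.8 % saturation

% saturation = C/C_s × 100 = 9.57/9.99 × 100 = 95.8 %.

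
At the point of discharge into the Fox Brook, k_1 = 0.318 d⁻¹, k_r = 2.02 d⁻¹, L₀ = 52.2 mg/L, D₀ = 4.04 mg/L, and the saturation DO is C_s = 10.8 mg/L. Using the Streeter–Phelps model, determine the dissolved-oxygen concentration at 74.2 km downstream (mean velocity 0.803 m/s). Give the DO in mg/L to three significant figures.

DO ≈ 4.52 mg/L

Travel time t = x/v = 74.2 km / (0.803 m/s) = 74200 m / 0.803 m/s = 92400 s = 1.069 d.
k_1 L₀/(k_r−k_1) = 0.318×52.2/(2.02−0.318) = 16.60/1.702 = 9.753 mg/L.
e^(−k_1 t) = e^(−0.318×1.069) = 0.7117; e^(−k_r t) = e^(−2.02×1.069) = 0.1153.
D = 9.753 × (0.7117 − 0.1153) + 4.04 × 0.1153 = 5.817 + 0.4657 = 6.283 mg/L.
DO = C_s − D = 10.8 − 6.283 = 4.517 mg/L.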